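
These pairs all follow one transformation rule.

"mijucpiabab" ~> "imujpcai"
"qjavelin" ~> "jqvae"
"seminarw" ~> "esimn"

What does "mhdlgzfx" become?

The rule is to delete the last 3 characters, then swap each adjacent pair of characters (1↔2, 3↔4, ...).
Starting from "mhdlgzfx": after the first operation, "mhdlg"; after the second, "hmldg".

hmldg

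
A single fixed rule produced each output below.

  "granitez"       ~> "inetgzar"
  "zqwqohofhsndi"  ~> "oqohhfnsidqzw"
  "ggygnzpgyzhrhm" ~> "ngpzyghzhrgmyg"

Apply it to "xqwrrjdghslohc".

rrdjhglshoxcwq

What's happening: move the first 3 characters to the end (rotate left by 3), then swap each adjacent pair of characters (1↔2, 3↔4, ...).
Working it through for "xqwrrjdghslohc": intermediate "rrjdghslohcxqw", final "rrdjhglshoxcwq".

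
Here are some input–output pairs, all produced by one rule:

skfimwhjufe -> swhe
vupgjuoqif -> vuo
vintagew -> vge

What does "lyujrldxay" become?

The pattern: swap each adjacent pair of characters (1↔2, 3↔4, ...), then keep one character in every 3, starting at position 2 (positions 2nd, 5th, 8th, ...).
"lyujrldxay" → "yljulrxdya" → "lld".

lld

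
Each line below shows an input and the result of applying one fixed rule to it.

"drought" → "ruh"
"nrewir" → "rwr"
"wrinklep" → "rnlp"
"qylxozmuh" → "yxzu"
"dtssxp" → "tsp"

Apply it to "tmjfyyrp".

mfyp

What's happening: keep every other character starting from the second (positions 2nd, 4th, 6th, ...).
On "tmjfyyrp" that produces "mfyp".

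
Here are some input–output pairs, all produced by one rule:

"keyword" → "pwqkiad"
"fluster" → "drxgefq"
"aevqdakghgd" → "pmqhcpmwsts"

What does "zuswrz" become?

Looking at the pairs, the operation is to move the last character to the front, then shift every letter 12 places forward in the alphabet (wrapping around).
So "zuswrz" becomes "llgeid".
(Check on "aevqdakghgd": → "daevqdakghg" → "pmqhcpmwsts" ✓)

llgeid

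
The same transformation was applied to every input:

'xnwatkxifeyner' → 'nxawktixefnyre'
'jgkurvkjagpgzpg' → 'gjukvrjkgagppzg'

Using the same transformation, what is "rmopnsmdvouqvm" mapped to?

The rule is to swap each adjacent pair of characters (1↔2, 3↔4, ...).
Doing the same to "rmopnsmdvouqvm": "mrposndmovqumv".

mrposndmovqumv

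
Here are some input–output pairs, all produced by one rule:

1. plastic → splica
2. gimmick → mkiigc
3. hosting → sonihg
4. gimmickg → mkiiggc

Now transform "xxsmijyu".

xxusmji

In each case the input is transformed by: sort the characters into reverse alphabetical order, then delete the first character.
Starting from "xxsmijyu": after the first operation, "yxxusmji"; after the second, "xxusmji".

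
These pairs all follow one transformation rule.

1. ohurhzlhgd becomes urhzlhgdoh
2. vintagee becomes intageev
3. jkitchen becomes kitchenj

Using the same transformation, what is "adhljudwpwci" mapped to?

What's happening: swap the front and back halves of the string, then move the last 3 characters to the front (rotate right by 3).
So "adhljudwpwci" becomes "ljudwpwciadh".

ljudwpwciadh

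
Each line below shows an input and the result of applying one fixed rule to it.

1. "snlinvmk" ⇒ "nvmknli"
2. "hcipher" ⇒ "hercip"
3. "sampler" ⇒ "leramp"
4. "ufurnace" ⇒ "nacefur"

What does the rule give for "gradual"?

The rule is to delete the first character, then move the first 3 characters to the end (rotate left by 3).
"gradual" → "radual" → "ualrad".

ualrad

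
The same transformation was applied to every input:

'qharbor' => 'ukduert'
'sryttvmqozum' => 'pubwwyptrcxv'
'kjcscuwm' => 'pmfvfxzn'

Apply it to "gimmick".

The pattern: shift every letter 3 places forward in the alphabet (wrapping around), then swap the first and last characters.
For "gimmick", step one produces "jlpplfn"; step two turns that into "nlpplfj".
(Check on "kjcscuwm": → "nmfvfxzp" → "pmfvfxzn" ✓)

nlpplfj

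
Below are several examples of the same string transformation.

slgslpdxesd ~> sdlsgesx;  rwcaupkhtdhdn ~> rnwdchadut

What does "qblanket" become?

The rule is to take characters alternately from the front and the back (1st, last, 2nd, 2nd-last, ...), then delete the last 3 characters.
Working it through for "qblanket": intermediate "qtbelkan", final "qtbel".

qtbel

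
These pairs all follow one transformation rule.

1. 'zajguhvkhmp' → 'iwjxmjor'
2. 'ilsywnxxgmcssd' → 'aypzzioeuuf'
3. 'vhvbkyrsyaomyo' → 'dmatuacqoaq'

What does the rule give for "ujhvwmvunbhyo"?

xyoxwpdjaq

The rule is to delete the first 3 characters, then shift every letter 2 places forward in the alphabet (wrapping around).
Starting from "ujhvwmvunbhyo": after the first operation, "vwmvunbhyo"; after the second, "xyoxwpdjaq".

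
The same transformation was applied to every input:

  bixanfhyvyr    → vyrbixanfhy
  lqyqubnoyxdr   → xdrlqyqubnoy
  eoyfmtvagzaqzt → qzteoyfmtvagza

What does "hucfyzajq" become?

ajqhucfyz

What's happening: move the last 3 characters to the front (rotate right by 3).
"hucfyzajq" → "ajqhucfyz".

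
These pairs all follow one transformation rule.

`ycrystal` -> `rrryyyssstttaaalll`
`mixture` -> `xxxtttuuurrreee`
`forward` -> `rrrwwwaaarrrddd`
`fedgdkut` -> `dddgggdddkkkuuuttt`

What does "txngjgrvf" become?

What's happening: delete the first 2 characters, then repeat every character 3 times.
Starting from "txngjgrvf": after the first operation, "ngjgrvf"; after the second, "nnngggjjjgggrrrvvvfff".

nnngggjjjgggrrrvvvfff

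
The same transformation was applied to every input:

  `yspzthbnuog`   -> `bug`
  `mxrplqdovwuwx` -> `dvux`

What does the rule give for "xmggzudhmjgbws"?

dmgw

Looking at the pairs, the operation is to keep every other character starting from the first (positions 1st, 3rd, 5th, ...), then delete the first 3 characters.
Applying both steps to "xmggzudhmjgbws": "xgzdmgw", then "dmgw".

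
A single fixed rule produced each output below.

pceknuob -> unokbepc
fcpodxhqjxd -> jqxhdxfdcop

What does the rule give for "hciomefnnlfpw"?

flpnwnhfceimo

The rule is to move the last 3 characters to the front (rotate right by 3), then take characters alternately from the front and the back (1st, last, 2nd, 2nd-last, ...).
Working it through for "hciomefnnlfpw": intermediate "fpwhciomefnnl", final "flpnwnhfceimo".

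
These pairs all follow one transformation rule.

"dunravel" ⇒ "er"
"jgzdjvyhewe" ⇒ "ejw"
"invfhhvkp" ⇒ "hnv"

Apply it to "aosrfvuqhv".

hrv

In each case the input is transformed by: sort the characters into alphabetical order, then keep one character in every 3, starting at position 3 (positions 3rd, 6th, 9th, ...).
Starting from "aosrfvuqhv": after the first operation, "afhoqrsuvv"; after the second, "hrv".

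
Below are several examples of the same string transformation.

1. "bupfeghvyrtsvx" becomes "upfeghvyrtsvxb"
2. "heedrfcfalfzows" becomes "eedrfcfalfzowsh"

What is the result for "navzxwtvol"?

avzxwtvoln

What's happening: move the first character to the end.
Doing the same to "navzxwtvol": "avzxwtvoln".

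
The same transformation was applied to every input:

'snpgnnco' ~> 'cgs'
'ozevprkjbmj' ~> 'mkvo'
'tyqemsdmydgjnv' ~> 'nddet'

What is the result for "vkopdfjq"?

jpv

The pattern: keep one character in every 3, starting at position 1 (positions 1st, 4th, 7th, ...), then reverse the string.
Applying that to "vkopdfjq" gives "jpv".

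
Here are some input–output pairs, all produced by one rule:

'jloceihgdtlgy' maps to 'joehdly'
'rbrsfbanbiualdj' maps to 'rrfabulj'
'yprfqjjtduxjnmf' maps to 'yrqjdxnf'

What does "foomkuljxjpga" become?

foklxpa

The pattern: keep every other character starting from the first (positions 1st, 3rd, 5th, ...).
On "foomkuljxjpga" that produces "foklxpa".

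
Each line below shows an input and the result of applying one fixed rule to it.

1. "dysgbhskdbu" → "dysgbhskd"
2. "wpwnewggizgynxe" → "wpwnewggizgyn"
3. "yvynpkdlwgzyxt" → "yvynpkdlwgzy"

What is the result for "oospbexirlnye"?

oospbexirln

Looking at the pairs, the operation is to delete the last 2 characters.
So "oospbexirlnye" becomes "oospbexirln".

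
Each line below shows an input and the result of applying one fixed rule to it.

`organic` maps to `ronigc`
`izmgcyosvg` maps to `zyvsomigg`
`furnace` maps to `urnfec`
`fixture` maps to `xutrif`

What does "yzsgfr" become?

zysrg

What's happening: sort the characters into reverse alphabetical order, then delete the last character.
Working it through for "yzsgfr": intermediate "zysrgf", final "zysrg".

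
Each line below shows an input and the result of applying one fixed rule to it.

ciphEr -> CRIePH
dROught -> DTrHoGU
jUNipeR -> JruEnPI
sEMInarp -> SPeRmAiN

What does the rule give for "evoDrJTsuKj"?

What's happening: take characters alternately from the front and the back (1st, last, 2nd, 2nd-last, ...), then flip the case of every letter.
For "evoDrJTsuKj", step one produces "ejvKouDsrTJ"; step two turns that into "EJVkOUdSRtj".

EJVkOUdSRtj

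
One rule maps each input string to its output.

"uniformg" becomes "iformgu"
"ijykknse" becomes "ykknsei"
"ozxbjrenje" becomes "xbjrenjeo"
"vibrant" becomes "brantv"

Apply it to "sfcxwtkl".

Each output is the input with this applied: move the first 2 characters to the end (rotate left by 2), then delete the last character.
For "sfcxwtkl", step one produces "cxwtklsf"; step two turns that into "cxwtkls".
(Check on "vibrant": → "brantvi" → "brantv" ✓)

cxwtkls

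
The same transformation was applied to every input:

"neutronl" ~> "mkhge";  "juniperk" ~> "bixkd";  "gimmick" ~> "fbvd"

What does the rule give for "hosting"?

What's happening: shift every letter 7 places backward in the alphabet (wrapping around), then delete the first 3 characters.
On "hosting": the first step gives "ahlmbgz", and the second then gives "mbgz".

mbgz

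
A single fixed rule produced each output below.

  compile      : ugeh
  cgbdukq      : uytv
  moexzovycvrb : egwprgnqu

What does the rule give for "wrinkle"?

ojaf

The rule is to shift every letter 8 places backward in the alphabet (wrapping around), then delete the last 3 characters.
Doing the same to "wrinkle": "ojaf".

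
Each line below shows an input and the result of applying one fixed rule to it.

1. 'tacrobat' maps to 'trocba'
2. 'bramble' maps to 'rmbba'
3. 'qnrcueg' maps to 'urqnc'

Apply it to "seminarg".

snmiea

In each case the input is transformed by: delete the last 2 characters, then sort the characters into reverse alphabetical order.
On "seminarg": the first step gives "semina", and the second then gives "snmiea".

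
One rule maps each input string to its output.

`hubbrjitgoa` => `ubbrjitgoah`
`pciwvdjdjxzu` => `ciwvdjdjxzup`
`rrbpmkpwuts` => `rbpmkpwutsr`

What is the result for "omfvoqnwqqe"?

Each output is the input with this applied: move the first character to the end.
Doing the same to "omfvoqnwqqe": "mfvoqnwqqeo".

mfvoqnwqqeo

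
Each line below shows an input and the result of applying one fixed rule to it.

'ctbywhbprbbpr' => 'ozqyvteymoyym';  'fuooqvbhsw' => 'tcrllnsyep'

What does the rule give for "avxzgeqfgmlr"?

The transformation: shift every letter 3 places backward in the alphabet (wrapping around), then move the last character to the front.
"avxzgeqfgmlr" → "xsuwdbncdjio" → "oxsuwdbncdji".

oxsuwdbncdji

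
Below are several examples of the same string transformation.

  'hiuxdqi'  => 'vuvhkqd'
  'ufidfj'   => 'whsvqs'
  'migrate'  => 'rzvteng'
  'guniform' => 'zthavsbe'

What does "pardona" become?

Each output is the input with this applied: shift every letter 13 places forward in the alphabet (wrapping around) — i.e. ROT13, then move the last character to the front.
Working it through for "pardona": intermediate "cneqban", final "ncneqba".
(Check on "hiuxdqi": → "uvhkqdv" → "vuvhkqd" ✓)

ncneqba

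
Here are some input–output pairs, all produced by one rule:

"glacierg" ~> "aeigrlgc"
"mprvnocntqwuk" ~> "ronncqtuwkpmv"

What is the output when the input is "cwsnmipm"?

simmpwcn

The transformation: swap each adjacent pair of characters (1↔2, 3↔4, ...), then move the first 3 characters to the end (rotate left by 3).
On "cwsnmipm" that produces "simmpwcn".
(Check on "glacierg": → "lgcaeigr" → "aeigrlgc" ✓)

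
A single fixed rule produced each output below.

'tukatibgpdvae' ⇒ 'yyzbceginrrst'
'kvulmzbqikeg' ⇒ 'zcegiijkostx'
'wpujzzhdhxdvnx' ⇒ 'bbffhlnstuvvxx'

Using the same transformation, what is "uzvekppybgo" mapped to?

zceimnnstwx

The transformation: sort the characters into alphabetical order, then shift every letter 2 places backward in the alphabet (wrapping around).
On "uzvekppybgo": the first step gives "begkoppuvyz", and the second then gives "zceimnnstwx".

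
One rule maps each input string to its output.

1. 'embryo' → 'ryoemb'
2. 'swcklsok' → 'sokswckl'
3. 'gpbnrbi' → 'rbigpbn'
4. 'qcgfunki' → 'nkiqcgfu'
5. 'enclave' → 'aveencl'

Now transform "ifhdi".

What's happening: move the last 3 characters to the front (rotate right by 3).
So "ifhdi" becomes "hdiif".

hdiif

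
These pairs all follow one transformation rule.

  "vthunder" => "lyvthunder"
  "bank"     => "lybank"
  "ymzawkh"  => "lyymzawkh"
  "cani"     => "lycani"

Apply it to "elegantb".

lyelegantb

What's happening: prepend "ly".
So "elegantb" becomes "lyelegantb".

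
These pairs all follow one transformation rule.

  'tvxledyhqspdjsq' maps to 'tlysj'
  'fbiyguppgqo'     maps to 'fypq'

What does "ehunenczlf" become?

encf

Looking at the pairs, the operation is to keep one character in every 3, starting at position 1 (positions 1st, 4th, 7th, ...).
"ehunenczlf" → "encf".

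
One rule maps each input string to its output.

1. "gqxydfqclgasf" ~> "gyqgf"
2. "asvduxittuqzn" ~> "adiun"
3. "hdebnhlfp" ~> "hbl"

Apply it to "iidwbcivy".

iwi

The pattern: keep one character in every 3, starting at position 1 (positions 1st, 4th, 7th, ...).
Doing the same to "iidwbcivy": "iwi".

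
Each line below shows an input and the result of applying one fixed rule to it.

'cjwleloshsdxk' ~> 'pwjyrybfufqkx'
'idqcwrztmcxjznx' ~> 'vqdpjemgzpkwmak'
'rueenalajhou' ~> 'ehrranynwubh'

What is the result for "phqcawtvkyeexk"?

cudpnjgixlrrkx

In each case the input is transformed by: shift every letter 13 places forward in the alphabet (wrapping around) — i.e. ROT13.
Applying that to "phqcawtvkyeexk" gives "cudpnjgixlrrkx".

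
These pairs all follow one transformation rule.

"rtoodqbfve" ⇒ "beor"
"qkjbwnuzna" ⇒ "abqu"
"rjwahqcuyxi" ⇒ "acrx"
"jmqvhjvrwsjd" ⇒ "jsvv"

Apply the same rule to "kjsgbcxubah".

agkx

The transformation: keep one character in every 3, starting at position 1 (positions 1st, 4th, 7th, ...), then sort the characters into alphabetical order.
"kjsgbcxubah" → "kgxa" → "agkx".
(Check on "jmqvhjvrwsjd": → "jvvs" → "jsvv" ✓)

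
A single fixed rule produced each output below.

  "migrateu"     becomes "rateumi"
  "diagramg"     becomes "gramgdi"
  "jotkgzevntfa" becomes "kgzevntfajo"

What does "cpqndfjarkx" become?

In each case the input is transformed by: move the first 3 characters to the end (rotate left by 3), then delete the last character.
Starting from "cpqndfjarkx": after the first operation, "ndfjarkxcpq"; after the second, "ndfjarkxcp".

ndfjarkxcp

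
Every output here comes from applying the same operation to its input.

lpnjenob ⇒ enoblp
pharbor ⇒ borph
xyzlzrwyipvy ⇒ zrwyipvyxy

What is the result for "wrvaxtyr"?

In each case the input is transformed by: move the first 2 characters to the end (rotate left by 2), then delete the first 2 characters.
Applying both steps to "wrvaxtyr": "vaxtyrwr", then "xtyrwr".

xtyrwr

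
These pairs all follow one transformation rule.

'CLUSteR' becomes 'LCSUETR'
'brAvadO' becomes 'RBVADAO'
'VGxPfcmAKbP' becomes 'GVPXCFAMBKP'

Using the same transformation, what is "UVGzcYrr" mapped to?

The rule is to swap each adjacent pair of characters (1↔2, 3↔4, ...), then convert every letter to uppercase.
Doing the same to "UVGzcYrr": "VUZGYCRR".

VUZGYCRR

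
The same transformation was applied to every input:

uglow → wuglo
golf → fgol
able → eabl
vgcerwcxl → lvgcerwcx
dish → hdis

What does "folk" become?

kfol

Looking at the pairs, the operation is to move the last character to the front.
For "folk" the result is "kfol".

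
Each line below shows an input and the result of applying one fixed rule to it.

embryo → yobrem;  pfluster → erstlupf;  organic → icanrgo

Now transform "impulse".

Each output is the input with this applied: reverse the string, then swap each adjacent pair of characters (1↔2, 3↔4, ...).
Applying both steps to "impulse": "eslupmi", then "seulmpi".
(Check on "pfluster": → "retsulfp" → "erstlupf" ✓)

seulmpi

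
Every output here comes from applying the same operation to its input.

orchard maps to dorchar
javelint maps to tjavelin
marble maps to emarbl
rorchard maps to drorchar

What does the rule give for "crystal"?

lcrysta

Each output is the input with this applied: move the last character to the front.
"crystal" → "lcrysta".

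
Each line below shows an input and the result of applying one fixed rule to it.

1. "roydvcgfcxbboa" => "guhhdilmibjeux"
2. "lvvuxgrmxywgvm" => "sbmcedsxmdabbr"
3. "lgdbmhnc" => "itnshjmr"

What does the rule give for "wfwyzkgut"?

zamqfeclc

Each output is the input with this applied: shift every letter 6 places forward in the alphabet (wrapping around), then reverse the string.
Applying both steps to "wfwyzkgut": "clcefqmaz", then "zamqfeclc".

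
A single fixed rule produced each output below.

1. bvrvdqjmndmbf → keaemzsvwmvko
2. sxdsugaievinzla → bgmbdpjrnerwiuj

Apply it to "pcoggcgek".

Rule — shift every letter 9 places forward in the alphabet (wrapping around).
So "pcoggcgek" becomes "ylxpplpnt".

ylxpplpnt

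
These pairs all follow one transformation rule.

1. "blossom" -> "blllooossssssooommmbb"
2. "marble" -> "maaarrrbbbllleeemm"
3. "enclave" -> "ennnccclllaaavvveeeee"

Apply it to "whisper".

The pattern: repeat every character 3 times, then move the first 2 characters to the end (rotate left by 2).
For "whisper", step one produces "wwwhhhiiissspppeeerrr"; step two turns that into "whhhiiissspppeeerrrww".

whhhiiissspppeeerrrww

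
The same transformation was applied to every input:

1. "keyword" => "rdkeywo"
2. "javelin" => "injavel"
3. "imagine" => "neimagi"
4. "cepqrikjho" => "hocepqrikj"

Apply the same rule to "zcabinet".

Looking at the pairs, the operation is to move the last 2 characters to the front (rotate right by 2).
Doing the same to "zcabinet": "etzcabin".

etzcabin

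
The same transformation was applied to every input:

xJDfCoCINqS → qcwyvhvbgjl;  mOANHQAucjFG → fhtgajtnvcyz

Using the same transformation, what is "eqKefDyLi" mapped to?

In each case the input is transformed by: shift every letter 7 places backward in the alphabet (wrapping around), then convert every letter to lowercase.
On "eqKefDyLi": the first step gives "xjDxyWrEb", and the second then gives "xjdxywreb".
(Check on "xJDfCoCINqS": → "qCWyVhVBGjL" → "qcwyvhvbgjl" ✓)

xjdxywreb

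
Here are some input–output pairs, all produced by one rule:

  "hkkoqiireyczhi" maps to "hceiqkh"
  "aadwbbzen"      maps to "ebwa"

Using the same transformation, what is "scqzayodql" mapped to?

qoaqs

The rule is to reverse the string, then keep every other character starting from the second (positions 2nd, 4th, 6th, ...).
Working it through for "scqzayodql": intermediate "lqdoyazqcs", final "qoaqs".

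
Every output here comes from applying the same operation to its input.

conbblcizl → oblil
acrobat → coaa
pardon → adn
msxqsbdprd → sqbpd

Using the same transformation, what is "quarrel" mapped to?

Looking at the pairs, the operation is to move the first character to the end, then keep every other character starting from the first (positions 1st, 3rd, 5th, ...).
For "quarrel" the result is "ureq".

ureq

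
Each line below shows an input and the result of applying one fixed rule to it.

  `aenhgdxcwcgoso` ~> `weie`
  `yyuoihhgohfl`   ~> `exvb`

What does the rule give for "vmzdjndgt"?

dtwj

In each case the input is transformed by: shift every letter 10 places backward in the alphabet (wrapping around), then keep only the last 4 characters.
Working it through for "vmzdjndgt": intermediate "lcptzdtwj", final "dtwj".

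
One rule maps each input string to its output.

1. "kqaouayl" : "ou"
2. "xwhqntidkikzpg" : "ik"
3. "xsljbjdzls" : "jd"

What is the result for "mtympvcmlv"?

vc

In each case the input is transformed by: move the last 3 characters to the front (rotate right by 3), then keep only the last 2 characters.
"mtympvcmlv" → "vc".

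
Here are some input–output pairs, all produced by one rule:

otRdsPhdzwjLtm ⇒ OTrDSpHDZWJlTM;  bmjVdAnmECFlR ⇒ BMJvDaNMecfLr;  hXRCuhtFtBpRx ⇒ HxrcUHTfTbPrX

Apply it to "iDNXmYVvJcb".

Rule — flip the case of every letter.
So "iDNXmYVvJcb" becomes "IdnxMyvVjCB".

IdnxMyvVjCB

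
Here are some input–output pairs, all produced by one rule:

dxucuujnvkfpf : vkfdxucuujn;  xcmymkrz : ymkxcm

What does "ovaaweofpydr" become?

fpyovaaweo

Rule — delete the last 2 characters, then move the last 3 characters to the front (rotate right by 3).
Working it through for "ovaaweofpydr": intermediate "ovaaweofpy", final "fpyovaaweo".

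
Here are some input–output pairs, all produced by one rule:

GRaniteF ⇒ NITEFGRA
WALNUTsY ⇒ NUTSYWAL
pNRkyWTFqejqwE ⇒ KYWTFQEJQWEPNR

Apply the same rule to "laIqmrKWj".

QMRKWJLAI

Looking at the pairs, the operation is to move the first 3 characters to the end (rotate left by 3), then convert every letter to uppercase.
For "laIqmrKWj", step one produces "qmrKWjlaI"; step two turns that into "QMRKWJLAI".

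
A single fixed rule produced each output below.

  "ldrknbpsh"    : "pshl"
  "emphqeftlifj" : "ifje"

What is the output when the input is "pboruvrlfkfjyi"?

jyip

The transformation: move the last 3 characters to the front (rotate right by 3), then keep only the first 4 characters.
On "pboruvrlfkfjyi": the first step gives "jyipboruvrlfkf", and the second then gives "jyip".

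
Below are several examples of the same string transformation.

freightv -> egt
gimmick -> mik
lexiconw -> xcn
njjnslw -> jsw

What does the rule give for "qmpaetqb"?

The pattern: delete the first character, then keep every other character starting from the second (positions 2nd, 4th, 6th, ...).
Applying both steps to "qmpaetqb": "mpaetqb", then "peq".

peq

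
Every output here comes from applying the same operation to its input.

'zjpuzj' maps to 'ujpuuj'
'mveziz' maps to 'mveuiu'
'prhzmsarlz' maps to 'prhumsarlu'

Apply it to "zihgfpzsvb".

uihgfpusvb

The rule is to replace every "z" with "u".
Doing the same to "zihgfpzsvb": "uihgfpusvb".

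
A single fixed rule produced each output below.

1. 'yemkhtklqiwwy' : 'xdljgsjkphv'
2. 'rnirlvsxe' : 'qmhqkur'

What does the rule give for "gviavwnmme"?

The rule is to shift every letter 1 place backward in the alphabet (wrapping around), then delete the last 2 characters.
Applying both steps to "gviavwnmme": "fuhzuvmlld", then "fuhzuvml".

fuhzuvml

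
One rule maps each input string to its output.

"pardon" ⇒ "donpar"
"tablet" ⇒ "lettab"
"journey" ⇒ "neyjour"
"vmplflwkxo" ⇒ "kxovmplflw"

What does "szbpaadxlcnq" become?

Each output is the input with this applied: move the last 3 characters to the front (rotate right by 3).
So "szbpaadxlcnq" becomes "cnqszbpaadxl".

cnqszbpaadxl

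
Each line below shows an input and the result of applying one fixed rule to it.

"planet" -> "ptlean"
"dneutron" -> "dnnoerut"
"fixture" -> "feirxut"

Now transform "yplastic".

ycpiltas

In each case the input is transformed by: take characters alternately from the front and the back (1st, last, 2nd, 2nd-last, ...).
Doing the same to "yplastic": "ycpiltas".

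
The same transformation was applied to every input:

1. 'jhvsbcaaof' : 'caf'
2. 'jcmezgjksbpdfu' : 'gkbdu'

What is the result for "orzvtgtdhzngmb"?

Each output is the input with this applied: keep every other character starting from the second (positions 2nd, 4th, 6th, ...), then delete the first 2 characters.
For "orzvtgtdhzngmb", step one produces "rvgdzgb"; step two turns that into "gdzgb".

gdzgb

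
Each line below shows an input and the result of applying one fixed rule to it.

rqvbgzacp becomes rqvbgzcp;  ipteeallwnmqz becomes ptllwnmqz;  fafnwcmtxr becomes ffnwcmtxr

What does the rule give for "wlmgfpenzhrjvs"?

wlmgfpnzhrjvs

The transformation: remove every vowel.
Doing the same to "wlmgfpenzhrjvs": "wlmgfpnzhrjvs".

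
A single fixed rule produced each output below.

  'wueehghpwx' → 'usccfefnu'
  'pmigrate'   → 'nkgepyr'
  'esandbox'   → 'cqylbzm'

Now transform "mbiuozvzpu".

The transformation: delete the last character, then shift every letter 2 places backward in the alphabet (wrapping around).
On "mbiuozvzpu" that produces "kzgsmxtxn".

kzgsmxtxn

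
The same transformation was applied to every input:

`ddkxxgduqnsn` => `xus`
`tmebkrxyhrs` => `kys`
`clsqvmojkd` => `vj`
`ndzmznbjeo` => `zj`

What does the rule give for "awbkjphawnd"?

jad

In each case the input is transformed by: delete the first 2 characters, then keep one character in every 3, starting at position 3 (positions 3rd, 6th, 9th, ...).
Starting from "awbkjphawnd": after the first operation, "bkjphawnd"; after the second, "jad".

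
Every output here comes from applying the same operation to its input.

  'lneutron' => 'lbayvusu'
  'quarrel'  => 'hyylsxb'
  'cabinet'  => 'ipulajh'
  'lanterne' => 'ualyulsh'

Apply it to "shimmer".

pttlyzo

The transformation: move the first 2 characters to the end (rotate left by 2), then shift every letter 7 places forward in the alphabet (wrapping around).
Starting from "shimmer": after the first operation, "immersh"; after the second, "pttlyzo".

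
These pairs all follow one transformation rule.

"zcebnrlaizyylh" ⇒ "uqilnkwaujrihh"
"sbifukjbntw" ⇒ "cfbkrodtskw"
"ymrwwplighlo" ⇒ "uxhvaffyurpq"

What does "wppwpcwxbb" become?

kkfyyfylfg

Each output is the input with this applied: move the last 2 characters to the front (rotate right by 2), then shift every letter 9 places forward in the alphabet (wrapping around).
So "wppwpcwxbb" becomes "kkfyyfylfg".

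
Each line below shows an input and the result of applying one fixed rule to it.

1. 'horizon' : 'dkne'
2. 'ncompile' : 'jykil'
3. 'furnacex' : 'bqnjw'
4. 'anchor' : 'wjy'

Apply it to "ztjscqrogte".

In each case the input is transformed by: shift every letter 4 places backward in the alphabet (wrapping around), then delete the last 3 characters.
Applying both steps to "ztjscqrogte": "vpfoymnkcpa", then "vpfoymnk".

vpfoymnk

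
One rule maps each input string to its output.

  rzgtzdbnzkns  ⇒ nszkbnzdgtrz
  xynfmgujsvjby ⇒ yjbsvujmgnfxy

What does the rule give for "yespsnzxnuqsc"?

Each output is the input with this applied: swap each adjacent pair of characters (1↔2, 3↔4, ...), then reverse the string.
On "yespsnzxnuqsc": the first step gives "eypsnsxzunsqc", and the second then gives "cqsnuzxsnspye".

cqsnuzxsnspye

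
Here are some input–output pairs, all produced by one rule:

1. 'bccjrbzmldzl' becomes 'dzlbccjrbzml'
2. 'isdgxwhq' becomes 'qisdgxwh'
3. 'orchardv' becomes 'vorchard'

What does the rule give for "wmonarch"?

hwmonarc

Looking at the pairs, the operation is to swap the front and back halves of the string, then move the first 3 characters to the end (rotate left by 3).
Starting from "wmonarch": after the first operation, "archwmon"; after the second, "hwmonarc".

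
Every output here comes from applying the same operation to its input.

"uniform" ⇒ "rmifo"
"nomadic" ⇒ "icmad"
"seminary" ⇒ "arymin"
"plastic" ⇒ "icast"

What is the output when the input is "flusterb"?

The rule is to delete the first 2 characters, then move the first 3 characters to the end (rotate left by 3).
For "flusterb", step one produces "usterb"; step two turns that into "erbust".

erbust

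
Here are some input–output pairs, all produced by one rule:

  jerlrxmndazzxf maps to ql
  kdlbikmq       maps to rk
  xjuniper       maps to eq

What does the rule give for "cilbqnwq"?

jp

Each output is the input with this applied: shift every letter 7 places forward in the alphabet (wrapping around), then keep only the first 2 characters.
Starting from "cilbqnwq": after the first operation, "jpsixudx"; after the second, "jp".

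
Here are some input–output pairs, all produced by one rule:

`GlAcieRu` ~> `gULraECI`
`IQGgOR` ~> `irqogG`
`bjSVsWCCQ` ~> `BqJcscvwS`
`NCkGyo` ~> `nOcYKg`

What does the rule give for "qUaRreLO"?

The transformation: take characters alternately from the front and the back (1st, last, 2nd, 2nd-last, ...), then flip the case of every letter.
On "qUaRreLO" that produces "QoulAErR".
(Check on "NCkGyo": → "NoCykG" → "nOcYKg" ✓)

QoulAErR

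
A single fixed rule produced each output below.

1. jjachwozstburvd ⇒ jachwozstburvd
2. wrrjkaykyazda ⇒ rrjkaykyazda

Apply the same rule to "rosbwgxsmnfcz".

osbwgxsmnfcz

The rule is to delete the first character.
"rosbwgxsmnfcz" → "osbwgxsmnfcz".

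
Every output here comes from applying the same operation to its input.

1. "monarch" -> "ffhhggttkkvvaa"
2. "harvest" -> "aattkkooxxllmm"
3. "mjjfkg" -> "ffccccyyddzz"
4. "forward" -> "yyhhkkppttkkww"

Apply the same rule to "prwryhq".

iikkppkkrraajj

What's happening: double every character, then shift every letter 7 places backward in the alphabet (wrapping around).
Starting from "prwryhq": after the first operation, "pprrwwrryyhhqq"; after the second, "iikkppkkrraajj".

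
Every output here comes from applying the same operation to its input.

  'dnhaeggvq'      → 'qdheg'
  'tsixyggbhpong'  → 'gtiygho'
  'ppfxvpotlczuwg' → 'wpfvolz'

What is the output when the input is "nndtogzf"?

zndo

The pattern: keep every other character starting from the first (positions 1st, 3rd, 5th, ...), then move the last character to the front.
"nndtogzf" → "ndoz" → "zndo".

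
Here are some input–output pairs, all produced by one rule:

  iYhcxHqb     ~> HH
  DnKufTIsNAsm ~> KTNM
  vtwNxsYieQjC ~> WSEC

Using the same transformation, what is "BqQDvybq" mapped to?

In each case the input is transformed by: keep one character in every 3, starting at position 3 (positions 3rd, 6th, 9th, ...), then convert every letter to uppercase.
So "BqQDvybq" becomes "QY".

QY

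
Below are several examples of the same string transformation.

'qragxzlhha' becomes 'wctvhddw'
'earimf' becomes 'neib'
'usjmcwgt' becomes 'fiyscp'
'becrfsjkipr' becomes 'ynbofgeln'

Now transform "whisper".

eolan

In each case the input is transformed by: delete the first 2 characters, then shift every letter 4 places backward in the alphabet (wrapping around).
Starting from "whisper": after the first operation, "isper"; after the second, "eolan".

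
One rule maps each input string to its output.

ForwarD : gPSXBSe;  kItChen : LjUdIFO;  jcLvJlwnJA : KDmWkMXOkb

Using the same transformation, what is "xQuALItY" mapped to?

Each output is the input with this applied: flip the case of every letter, then shift every letter 1 place forward in the alphabet (wrapping around).
For "xQuALItY", step one produces "XqUaliTy"; step two turns that into "YrVbmjUz".

YrVbmjUz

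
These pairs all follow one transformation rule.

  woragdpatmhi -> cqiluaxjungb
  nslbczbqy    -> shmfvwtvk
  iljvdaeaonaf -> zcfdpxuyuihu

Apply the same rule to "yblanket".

Each output is the input with this applied: move the last character to the front, then shift every letter 6 places backward in the alphabet (wrapping around).
For "yblanket", step one produces "tyblanke"; step two turns that into "nsvfuhey".

nsvfuhey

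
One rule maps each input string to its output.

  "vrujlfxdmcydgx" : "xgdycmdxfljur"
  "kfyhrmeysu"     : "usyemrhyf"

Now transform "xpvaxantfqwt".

twqftnaxavp

What's happening: delete the first character, then reverse the string.
On "xpvaxantfqwt": the first step gives "pvaxantfqwt", and the second then gives "twqftnaxavp".
(Check on "kfyhrmeysu": → "fyhrmeysu" → "usyemrhyf" ✓)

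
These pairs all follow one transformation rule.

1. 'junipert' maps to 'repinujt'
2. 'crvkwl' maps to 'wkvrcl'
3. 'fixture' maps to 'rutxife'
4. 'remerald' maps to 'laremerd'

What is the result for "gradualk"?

laudargk

Each output is the input with this applied: move the last character to the front, then reverse the string.
For "gradualk", step one produces "kgradual"; step two turns that into "laudargk".
(Check on "fixture": → "efixtur" → "rutxife" ✓)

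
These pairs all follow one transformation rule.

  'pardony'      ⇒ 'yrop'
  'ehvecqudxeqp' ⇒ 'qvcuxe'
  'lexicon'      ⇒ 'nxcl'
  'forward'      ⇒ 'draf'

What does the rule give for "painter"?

Each output is the input with this applied: keep every other character starting from the first (positions 1st, 3rd, 5th, ...), then swap the first and last characters.
Doing the same to "painter": "ritp".

ritp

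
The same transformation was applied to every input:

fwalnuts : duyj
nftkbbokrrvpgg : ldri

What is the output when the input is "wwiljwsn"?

The pattern: shift every letter 2 places backward in the alphabet (wrapping around), then keep only the first 4 characters.
So "wwiljwsn" becomes "uugj".

uugj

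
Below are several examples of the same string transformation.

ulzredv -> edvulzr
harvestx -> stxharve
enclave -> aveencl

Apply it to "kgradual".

ualkgrad

The rule is to move the last 3 characters to the front (rotate right by 3).
On "kgradual" that produces "ualkgrad".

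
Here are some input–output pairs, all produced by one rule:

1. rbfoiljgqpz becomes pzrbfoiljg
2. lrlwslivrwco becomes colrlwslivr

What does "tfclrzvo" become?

The transformation: move the last 2 characters to the front (rotate right by 2), then delete the last character.
Starting from "tfclrzvo": after the first operation, "votfclrz"; after the second, "votfclr".
(Check on "lrlwslivrwco": → "colrlwslivrw" → "colrlwslivr" ✓)

votfclr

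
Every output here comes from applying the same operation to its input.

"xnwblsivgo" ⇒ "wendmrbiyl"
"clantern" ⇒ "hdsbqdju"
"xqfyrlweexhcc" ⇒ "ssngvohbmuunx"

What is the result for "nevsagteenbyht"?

xjduliqwjuudro

What's happening: move the last 2 characters to the front (rotate right by 2), then shift every letter 10 places backward in the alphabet (wrapping around).
"nevsagteenbyht" → "htnevsagteenby" → "xjduliqwjuudro".
(Check on "clantern": → "rnclante" → "hdsbqdju" ✓)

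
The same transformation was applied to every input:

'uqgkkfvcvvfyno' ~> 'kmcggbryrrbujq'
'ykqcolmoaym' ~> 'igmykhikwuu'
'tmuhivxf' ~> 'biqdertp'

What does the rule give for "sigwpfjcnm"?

iecslbfyjo

Rule — shift every letter 4 places backward in the alphabet (wrapping around), then swap the first and last characters.
For "sigwpfjcnm" the result is "iecslbfyjo".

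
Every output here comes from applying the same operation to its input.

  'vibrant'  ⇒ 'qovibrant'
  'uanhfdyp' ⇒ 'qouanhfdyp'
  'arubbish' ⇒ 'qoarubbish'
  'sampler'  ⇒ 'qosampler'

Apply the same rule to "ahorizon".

qoahorizon

The rule is to prepend "qo".
Applying that to "ahorizon" gives "qoahorizon".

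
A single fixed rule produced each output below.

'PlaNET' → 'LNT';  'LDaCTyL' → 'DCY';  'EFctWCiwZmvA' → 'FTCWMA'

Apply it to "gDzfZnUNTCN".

DFNNC

The transformation: keep every other character starting from the second (positions 2nd, 4th, 6th, ...), then convert every letter to uppercase.
Starting from "gDzfZnUNTCN": after the first operation, "DfnNC"; after the second, "DFNNC".
(Check on "EFctWCiwZmvA": → "FtCwmA" → "FTCWMA" ✓)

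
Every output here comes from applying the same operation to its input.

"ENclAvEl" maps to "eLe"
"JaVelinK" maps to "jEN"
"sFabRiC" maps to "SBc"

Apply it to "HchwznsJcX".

hWSx

Each output is the input with this applied: keep one character in every 3, starting at position 1 (positions 1st, 4th, 7th, ...), then flip the case of every letter.
Starting from "HchwznsJcX": after the first operation, "HwsX"; after the second, "hWSx".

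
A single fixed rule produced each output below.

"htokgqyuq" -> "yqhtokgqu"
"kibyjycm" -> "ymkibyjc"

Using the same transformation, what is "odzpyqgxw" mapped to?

Each output is the input with this applied: move the last 2 characters to the front (rotate right by 2), then swap the first and last characters.
Starting from "odzpyqgxw": after the first operation, "xwodzpyqg"; after the second, "gwodzpyqx".

gwodzpyqx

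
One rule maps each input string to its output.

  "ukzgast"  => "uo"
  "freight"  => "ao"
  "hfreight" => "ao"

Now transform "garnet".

What's happening: shift every letter 5 places backward in the alphabet (wrapping around), then keep only the vowels.
On "garnet": the first step gives "bvmizo", and the second then gives "io".
(Check on "hfreight": → "camzdbco" → "ao" ✓)

io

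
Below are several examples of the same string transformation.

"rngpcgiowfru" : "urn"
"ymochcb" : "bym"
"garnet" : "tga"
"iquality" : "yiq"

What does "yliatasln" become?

nyl

In each case the input is transformed by: move the last character to the front, then keep only the first 3 characters.
So "yliatasln" becomes "nyl".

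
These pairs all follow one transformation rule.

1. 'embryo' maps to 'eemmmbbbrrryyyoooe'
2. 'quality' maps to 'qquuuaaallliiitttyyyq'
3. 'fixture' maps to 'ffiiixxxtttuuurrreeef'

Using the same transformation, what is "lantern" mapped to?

llaaannnttteeerrrnnnl

Looking at the pairs, the operation is to repeat every character 3 times, then move the first character to the end.
Starting from "lantern": after the first operation, "lllaaannnttteeerrrnnn"; after the second, "llaaannnttteeerrrnnnl".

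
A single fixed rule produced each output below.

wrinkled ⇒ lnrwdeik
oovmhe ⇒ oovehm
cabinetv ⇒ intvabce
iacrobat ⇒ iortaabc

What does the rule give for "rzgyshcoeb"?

orsyzbcegh

Looking at the pairs, the operation is to sort the characters into alphabetical order, then swap the front and back halves of the string.
"rzgyshcoeb" → "bceghorsyz" → "orsyzbcegh".
(Check on "oovmhe": → "ehmoov" → "oovehm" ✓)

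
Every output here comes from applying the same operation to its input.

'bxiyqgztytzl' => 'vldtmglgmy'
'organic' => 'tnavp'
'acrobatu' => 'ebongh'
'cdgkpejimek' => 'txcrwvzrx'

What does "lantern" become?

What's happening: delete the first 2 characters, then shift every letter 13 places forward in the alphabet (wrapping around) — i.e. ROT13.
Working it through for "lantern": intermediate "ntern", final "agrea".

agrea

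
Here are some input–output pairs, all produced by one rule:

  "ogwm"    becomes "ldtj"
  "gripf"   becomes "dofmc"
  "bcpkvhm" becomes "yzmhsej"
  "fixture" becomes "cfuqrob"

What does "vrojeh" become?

Looking at the pairs, the operation is to shift every letter 3 places backward in the alphabet (wrapping around).
Doing the same to "vrojeh": "solgbe".

solgbe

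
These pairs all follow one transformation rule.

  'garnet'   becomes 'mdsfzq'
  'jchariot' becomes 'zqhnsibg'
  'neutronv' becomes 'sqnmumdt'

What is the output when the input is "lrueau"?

dztkqt

The pattern: shift every letter 1 place backward in the alphabet (wrapping around), then move the first 3 characters to the end (rotate left by 3).
Applying both steps to "lrueau": "kqtdzt", then "dztkqt".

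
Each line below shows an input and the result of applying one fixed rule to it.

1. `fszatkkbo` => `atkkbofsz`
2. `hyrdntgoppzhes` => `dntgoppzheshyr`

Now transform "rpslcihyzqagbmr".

lcihyzqagbmrrps

In each case the input is transformed by: move the first 3 characters to the end (rotate left by 3).
For "rpslcihyzqagbmr" the result is "lcihyzqagbmrrps".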